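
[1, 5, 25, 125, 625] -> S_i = 1*5^i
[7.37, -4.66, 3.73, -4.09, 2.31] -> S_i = Random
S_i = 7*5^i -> [7, 35, 175, 875, 4375]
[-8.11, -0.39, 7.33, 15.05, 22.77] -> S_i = -8.11 + 7.72*i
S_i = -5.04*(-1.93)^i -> [-5.04, 9.73, -18.77, 36.23, -69.93]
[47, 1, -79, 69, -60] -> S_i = Random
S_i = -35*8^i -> [-35, -280, -2240, -17920, -143360]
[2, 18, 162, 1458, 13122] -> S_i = 2*9^i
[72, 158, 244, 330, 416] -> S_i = 72 + 86*i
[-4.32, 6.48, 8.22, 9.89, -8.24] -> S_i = Random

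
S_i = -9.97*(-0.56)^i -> [-9.97, 5.58, -3.13, 1.75, -0.98]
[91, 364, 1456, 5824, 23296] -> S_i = 91*4^i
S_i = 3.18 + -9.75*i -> [3.18, -6.57, -16.32, -26.07, -35.82]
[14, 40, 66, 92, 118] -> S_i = 14 + 26*i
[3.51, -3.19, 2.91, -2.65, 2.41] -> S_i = 3.51*(-0.91)^i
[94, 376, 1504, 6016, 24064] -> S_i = 94*4^i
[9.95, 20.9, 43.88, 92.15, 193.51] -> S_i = 9.95*2.10^i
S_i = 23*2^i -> [23, 46, 92, 184, 368]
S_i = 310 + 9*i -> [310, 319, 328, 337, 346]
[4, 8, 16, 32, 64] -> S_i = 4*2^i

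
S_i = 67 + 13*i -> [67, 80, 93, 106, 119]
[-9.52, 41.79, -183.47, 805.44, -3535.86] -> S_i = -9.52*(-4.39)^i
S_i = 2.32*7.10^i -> [2.32, 16.47, 116.95, 830.35, 5895.51]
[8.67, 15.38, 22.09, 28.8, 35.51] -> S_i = 8.67 + 6.71*i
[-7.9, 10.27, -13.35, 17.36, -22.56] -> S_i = -7.90*(-1.30)^i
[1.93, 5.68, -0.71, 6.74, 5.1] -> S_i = Random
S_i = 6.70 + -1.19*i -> [6.7, 5.51, 4.32, 3.13, 1.94]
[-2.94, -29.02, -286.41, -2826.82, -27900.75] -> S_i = -2.94*9.87^i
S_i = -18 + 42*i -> [-18, 24, 66, 108, 150]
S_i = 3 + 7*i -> [3, 10, 17, 24, 31]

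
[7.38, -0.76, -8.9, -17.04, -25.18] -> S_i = 7.38 + -8.14*i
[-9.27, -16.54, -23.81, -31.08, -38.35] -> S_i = -9.27 + -7.27*i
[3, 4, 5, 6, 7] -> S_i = 3 + 1*i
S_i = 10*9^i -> [10, 90, 810, 7290, 65610]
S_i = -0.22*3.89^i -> [-0.22, -0.86, -3.33, -12.95, -50.38]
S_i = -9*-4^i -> [-9, 36, -144, 576, -2304]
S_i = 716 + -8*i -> [716, 708, 700, 692, 684]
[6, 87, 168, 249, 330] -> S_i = 6 + 81*i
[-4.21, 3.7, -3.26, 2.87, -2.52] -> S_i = -4.21*(-0.88)^i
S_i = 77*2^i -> [77, 154, 308, 616, 1232]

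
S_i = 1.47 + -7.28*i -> [1.47, -5.81, -13.09, -20.37, -27.65]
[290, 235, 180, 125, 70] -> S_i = 290 + -55*i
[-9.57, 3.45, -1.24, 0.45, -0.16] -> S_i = -9.57*(-0.36)^i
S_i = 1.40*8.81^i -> [1.4, 12.33, 108.66, 957.32, 8433.96]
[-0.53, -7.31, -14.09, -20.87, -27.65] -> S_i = -0.53 + -6.78*i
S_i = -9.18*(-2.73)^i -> [-9.18, 25.06, -68.42, 186.78, -509.91]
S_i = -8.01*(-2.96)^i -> [-8.01, 23.71, -70.18, 207.73, -614.89]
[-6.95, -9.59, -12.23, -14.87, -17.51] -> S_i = -6.95 + -2.64*i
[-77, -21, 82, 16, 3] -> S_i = Random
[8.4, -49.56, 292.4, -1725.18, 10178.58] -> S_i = 8.40*(-5.90)^i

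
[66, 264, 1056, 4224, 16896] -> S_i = 66*4^i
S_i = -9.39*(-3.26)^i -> [-9.39, 30.61, -99.79, 325.33, -1060.56]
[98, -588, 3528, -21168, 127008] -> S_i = 98*-6^i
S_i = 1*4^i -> [1, 4, 16, 64, 256]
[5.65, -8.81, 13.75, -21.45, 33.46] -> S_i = 5.65*(-1.56)^i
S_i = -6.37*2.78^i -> [-6.37, -17.71, -49.23, -136.86, -380.47]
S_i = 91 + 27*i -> [91, 118, 145, 172, 199]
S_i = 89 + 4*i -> [89, 93, 97, 101, 105]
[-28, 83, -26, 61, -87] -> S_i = Random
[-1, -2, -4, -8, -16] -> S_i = -1*2^i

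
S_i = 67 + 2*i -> [67, 69, 71, 73, 75]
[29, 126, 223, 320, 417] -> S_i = 29 + 97*i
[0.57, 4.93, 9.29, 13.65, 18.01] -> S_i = 0.57 + 4.36*i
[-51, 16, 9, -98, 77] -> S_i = Random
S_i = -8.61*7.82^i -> [-8.61, -67.33, -526.52, -4117.4, -32198.09]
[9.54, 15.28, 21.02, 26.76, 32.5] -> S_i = 9.54 + 5.74*i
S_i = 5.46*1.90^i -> [5.46, 10.37, 19.71, 37.45, 71.16]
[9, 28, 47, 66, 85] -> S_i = 9 + 19*i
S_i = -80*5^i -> [-80, -400, -2000, -10000, -50000]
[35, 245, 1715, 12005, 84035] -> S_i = 35*7^i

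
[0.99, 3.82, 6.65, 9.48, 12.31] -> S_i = 0.99 + 2.83*i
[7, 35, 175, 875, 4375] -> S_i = 7*5^i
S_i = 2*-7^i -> [2, -14, 98, -686, 4802]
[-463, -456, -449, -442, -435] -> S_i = -463 + 7*i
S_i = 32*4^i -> [32, 128, 512, 2048, 8192]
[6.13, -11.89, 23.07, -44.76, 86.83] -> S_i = 6.13*(-1.94)^i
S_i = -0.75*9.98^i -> [-0.75, -7.48, -74.7, -745.51, -7440.18]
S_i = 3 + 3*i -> [3, 6, 9, 12, 15]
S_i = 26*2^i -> [26, 52, 104, 208, 416]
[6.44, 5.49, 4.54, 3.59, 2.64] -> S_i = 6.44 + -0.95*i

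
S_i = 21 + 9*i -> [21, 30, 39, 48, 57]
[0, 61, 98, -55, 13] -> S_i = Random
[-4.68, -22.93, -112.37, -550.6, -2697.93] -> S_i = -4.68*4.90^i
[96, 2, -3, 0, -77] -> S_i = Random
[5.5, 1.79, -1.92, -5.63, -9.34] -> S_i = 5.50 + -3.71*i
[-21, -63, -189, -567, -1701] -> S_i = -21*3^i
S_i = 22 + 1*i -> [22, 23, 24, 25, 26]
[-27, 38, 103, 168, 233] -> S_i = -27 + 65*i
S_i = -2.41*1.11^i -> [-2.41, -2.68, -2.97, -3.3, -3.66]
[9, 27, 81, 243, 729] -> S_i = 9*3^i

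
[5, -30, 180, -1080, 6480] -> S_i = 5*-6^i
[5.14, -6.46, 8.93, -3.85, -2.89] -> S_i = Random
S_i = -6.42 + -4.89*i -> [-6.42, -11.31, -16.2, -21.09, -25.98]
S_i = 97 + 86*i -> [97, 183, 269, 355, 441]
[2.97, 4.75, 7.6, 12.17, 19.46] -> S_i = 2.97*1.60^i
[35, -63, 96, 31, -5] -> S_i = Random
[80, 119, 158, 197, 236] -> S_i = 80 + 39*i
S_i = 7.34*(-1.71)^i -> [7.34, -12.55, 21.46, -36.7, 62.76]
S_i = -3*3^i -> [-3, -9, -27, -81, -243]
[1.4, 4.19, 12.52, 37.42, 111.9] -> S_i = 1.40*2.99^i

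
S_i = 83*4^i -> [83, 332, 1328, 5312, 21248]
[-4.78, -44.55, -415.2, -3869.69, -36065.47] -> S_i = -4.78*9.32^i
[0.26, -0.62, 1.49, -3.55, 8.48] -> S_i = 0.26*(-2.39)^i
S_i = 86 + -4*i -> [86, 82, 78, 74, 70]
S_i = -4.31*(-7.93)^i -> [-4.31, 34.18, -271.03, 2149.3, -17043.94]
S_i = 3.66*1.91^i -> [3.66, 6.99, 13.35, 25.5, 48.71]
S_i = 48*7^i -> [48, 336, 2352, 16464, 115248]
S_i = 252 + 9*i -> [252, 261, 270, 279, 288]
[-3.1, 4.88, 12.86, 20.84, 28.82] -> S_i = -3.10 + 7.98*i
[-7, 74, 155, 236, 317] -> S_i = -7 + 81*i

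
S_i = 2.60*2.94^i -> [2.6, 7.64, 22.47, 66.07, 194.25]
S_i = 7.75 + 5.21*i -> [7.75, 12.96, 18.17, 23.38, 28.59]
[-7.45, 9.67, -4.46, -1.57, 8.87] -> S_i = Random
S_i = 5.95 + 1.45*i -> [5.95, 7.4, 8.85, 10.3, 11.75]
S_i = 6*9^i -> [6, 54, 486, 4374, 39366]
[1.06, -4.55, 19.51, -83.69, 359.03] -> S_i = 1.06*(-4.29)^i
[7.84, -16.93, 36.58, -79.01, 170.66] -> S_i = 7.84*(-2.16)^i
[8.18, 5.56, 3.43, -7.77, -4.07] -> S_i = Random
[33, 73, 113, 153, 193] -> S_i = 33 + 40*i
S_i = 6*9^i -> [6, 54, 486, 4374, 39366]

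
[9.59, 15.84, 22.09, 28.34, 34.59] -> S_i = 9.59 + 6.25*i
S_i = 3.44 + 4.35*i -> [3.44, 7.79, 12.14, 16.49, 20.84]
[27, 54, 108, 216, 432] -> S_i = 27*2^i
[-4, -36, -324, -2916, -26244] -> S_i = -4*9^i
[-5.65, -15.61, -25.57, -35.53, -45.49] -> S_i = -5.65 + -9.96*i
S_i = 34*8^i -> [34, 272, 2176, 17408, 139264]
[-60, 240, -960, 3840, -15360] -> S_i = -60*-4^i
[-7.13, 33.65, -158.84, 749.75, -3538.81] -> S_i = -7.13*(-4.72)^i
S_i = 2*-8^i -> [2, -16, 128, -1024, 8192]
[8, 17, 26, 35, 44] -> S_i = 8 + 9*i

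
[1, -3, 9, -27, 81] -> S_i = 1*-3^i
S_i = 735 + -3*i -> [735, 732, 729, 726, 723]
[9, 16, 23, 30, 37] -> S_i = 9 + 7*i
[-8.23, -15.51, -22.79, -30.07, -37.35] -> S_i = -8.23 + -7.28*i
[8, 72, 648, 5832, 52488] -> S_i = 8*9^i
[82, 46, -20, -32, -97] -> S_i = Random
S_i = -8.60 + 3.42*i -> [-8.6, -5.18, -1.76, 1.66, 5.08]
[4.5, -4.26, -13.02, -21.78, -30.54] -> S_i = 4.50 + -8.76*i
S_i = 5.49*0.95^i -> [5.49, 5.22, 4.95, 4.71, 4.47]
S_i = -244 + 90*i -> [-244, -154, -64, 26, 116]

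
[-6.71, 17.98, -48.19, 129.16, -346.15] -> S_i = -6.71*(-2.68)^i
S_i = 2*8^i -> [2, 16, 128, 1024, 8192]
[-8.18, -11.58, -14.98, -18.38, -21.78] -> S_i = -8.18 + -3.40*i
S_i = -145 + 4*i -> [-145, -141, -137, -133, -129]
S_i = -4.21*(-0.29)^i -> [-4.21, 1.22, -0.35, 0.1, -0.03]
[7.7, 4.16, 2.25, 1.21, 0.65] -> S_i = 7.70*0.54^i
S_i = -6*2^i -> [-6, -12, -24, -48, -96]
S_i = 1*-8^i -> [1, -8, 64, -512, 4096]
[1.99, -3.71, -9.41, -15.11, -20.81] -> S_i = 1.99 + -5.70*i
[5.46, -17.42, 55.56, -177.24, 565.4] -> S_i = 5.46*(-3.19)^i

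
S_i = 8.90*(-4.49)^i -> [8.9, -39.96, 179.42, -805.62, 3617.22]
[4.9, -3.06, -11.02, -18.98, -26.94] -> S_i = 4.90 + -7.96*i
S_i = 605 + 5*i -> [605, 610, 615, 620, 625]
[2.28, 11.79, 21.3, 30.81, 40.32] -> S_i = 2.28 + 9.51*i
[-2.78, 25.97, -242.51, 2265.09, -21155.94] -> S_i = -2.78*(-9.34)^i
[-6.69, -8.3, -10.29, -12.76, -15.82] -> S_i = -6.69*1.24^i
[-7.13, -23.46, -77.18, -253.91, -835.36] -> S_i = -7.13*3.29^i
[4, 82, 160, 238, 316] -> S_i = 4 + 78*i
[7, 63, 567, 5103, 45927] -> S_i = 7*9^i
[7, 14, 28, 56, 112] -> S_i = 7*2^i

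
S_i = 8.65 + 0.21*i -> [8.65, 8.86, 9.07, 9.28, 9.49]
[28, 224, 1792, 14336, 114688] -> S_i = 28*8^i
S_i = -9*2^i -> [-9, -18, -36, -72, -144]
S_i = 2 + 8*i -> [2, 10, 18, 26, 34]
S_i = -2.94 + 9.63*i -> [-2.94, 6.69, 16.32, 25.95, 35.58]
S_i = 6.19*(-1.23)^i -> [6.19, -7.61, 9.36, -11.52, 14.17]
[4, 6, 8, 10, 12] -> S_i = 4 + 2*i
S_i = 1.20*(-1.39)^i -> [1.2, -1.67, 2.32, -3.22, 4.48]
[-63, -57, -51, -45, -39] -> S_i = -63 + 6*i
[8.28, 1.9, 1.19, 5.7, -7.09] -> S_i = Random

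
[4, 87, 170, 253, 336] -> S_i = 4 + 83*i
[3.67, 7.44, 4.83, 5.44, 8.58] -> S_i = Random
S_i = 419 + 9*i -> [419, 428, 437, 446, 455]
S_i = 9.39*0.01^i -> [9.39, 0.09, 0.0, 0.0, 0.0]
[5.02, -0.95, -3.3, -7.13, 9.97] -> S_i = Random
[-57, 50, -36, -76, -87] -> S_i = Random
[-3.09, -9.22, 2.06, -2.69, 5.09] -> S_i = Random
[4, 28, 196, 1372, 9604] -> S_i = 4*7^i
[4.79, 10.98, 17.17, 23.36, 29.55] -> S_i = 4.79 + 6.19*i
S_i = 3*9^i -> [3, 27, 243, 2187, 19683]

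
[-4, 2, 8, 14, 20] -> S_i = -4 + 6*i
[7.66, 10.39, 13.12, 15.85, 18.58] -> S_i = 7.66 + 2.73*i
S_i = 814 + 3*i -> [814, 817, 820, 823, 826]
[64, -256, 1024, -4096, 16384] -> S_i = 64*-4^i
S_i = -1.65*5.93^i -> [-1.65, -9.78, -58.02, -344.07, -2040.34]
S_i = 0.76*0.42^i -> [0.76, 0.32, 0.13, 0.06, 0.02]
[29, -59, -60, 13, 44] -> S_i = Random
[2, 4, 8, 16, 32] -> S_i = 2*2^i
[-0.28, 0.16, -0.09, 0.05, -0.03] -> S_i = -0.28*(-0.57)^i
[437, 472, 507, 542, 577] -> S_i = 437 + 35*i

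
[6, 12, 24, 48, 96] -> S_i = 6*2^i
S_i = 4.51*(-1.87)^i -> [4.51, -8.43, 15.77, -29.49, 55.15]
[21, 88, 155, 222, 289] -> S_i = 21 + 67*i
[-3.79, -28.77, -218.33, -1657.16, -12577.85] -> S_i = -3.79*7.59^i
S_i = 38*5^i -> [38, 190, 950, 4750, 23750]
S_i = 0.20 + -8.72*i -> [0.2, -8.52, -17.24, -25.96, -34.68]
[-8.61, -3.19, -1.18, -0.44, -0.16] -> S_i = -8.61*0.37^i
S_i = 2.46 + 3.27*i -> [2.46, 5.73, 9.0, 12.27, 15.54]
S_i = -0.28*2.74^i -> [-0.28, -0.77, -2.1, -5.76, -15.78]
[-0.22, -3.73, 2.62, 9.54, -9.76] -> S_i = Random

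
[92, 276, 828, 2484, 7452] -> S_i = 92*3^i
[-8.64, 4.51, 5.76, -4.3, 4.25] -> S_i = Random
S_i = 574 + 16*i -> [574, 590, 606, 622, 638]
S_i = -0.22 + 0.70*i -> [-0.22, 0.48, 1.18, 1.88, 2.58]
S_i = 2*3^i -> [2, 6, 18, 54, 162]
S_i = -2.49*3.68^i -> [-2.49, -9.16, -33.72, -124.09, -456.66]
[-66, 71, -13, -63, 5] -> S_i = Random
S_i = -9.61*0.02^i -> [-9.61, -0.19, -0.0, -0.0, -0.0]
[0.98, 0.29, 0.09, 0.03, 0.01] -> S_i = 0.98*0.30^i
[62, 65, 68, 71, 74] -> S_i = 62 + 3*i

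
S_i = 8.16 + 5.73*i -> [8.16, 13.89, 19.62, 25.35, 31.08]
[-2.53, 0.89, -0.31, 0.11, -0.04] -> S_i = -2.53*(-0.35)^i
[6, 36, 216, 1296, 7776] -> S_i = 6*6^i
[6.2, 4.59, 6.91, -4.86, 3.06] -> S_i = Random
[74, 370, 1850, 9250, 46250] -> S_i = 74*5^i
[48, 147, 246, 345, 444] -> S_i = 48 + 99*i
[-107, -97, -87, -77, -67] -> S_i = -107 + 10*i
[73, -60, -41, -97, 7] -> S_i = Random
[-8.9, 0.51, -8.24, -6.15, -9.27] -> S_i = Random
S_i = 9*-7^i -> [9, -63, 441, -3087, 21609]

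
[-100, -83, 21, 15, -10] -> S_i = Random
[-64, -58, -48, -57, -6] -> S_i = Random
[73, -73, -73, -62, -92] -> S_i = Random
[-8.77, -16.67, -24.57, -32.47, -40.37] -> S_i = -8.77 + -7.90*i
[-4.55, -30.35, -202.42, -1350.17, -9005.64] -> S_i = -4.55*6.67^i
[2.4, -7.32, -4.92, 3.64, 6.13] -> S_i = Random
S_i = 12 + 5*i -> [12, 17, 22, 27, 32]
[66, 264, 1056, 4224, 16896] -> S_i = 66*4^i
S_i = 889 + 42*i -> [889, 931, 973, 1015, 1057]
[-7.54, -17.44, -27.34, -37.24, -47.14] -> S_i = -7.54 + -9.90*i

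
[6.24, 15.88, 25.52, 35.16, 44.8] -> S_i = 6.24 + 9.64*i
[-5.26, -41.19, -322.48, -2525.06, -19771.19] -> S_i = -5.26*7.83^i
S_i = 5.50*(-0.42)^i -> [5.5, -2.31, 0.97, -0.41, 0.17]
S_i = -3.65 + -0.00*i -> [-3.65, -3.65, -3.65, -3.65, -3.65]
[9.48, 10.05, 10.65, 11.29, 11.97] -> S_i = 9.48*1.06^i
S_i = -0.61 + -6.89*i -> [-0.61, -7.5, -14.39, -21.28, -28.17]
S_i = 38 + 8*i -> [38, 46, 54, 62, 70]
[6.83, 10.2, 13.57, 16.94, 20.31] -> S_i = 6.83 + 3.37*i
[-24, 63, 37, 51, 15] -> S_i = Random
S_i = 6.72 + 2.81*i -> [6.72, 9.53, 12.34, 15.15, 17.96]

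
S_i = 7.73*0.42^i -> [7.73, 3.25, 1.36, 0.57, 0.24]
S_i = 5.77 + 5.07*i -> [5.77, 10.84, 15.91, 20.98, 26.05]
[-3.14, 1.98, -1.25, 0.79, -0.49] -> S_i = -3.14*(-0.63)^i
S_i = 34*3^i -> [34, 102, 306, 918, 2754]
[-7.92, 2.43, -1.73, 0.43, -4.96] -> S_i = Random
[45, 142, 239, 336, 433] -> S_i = 45 + 97*i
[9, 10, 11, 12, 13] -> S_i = 9 + 1*i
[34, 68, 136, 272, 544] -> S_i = 34*2^i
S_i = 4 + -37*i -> [4, -33, -70, -107, -144]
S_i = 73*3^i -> [73, 219, 657, 1971, 5913]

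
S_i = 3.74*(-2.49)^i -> [3.74, -9.31, 23.19, -57.74, 143.77]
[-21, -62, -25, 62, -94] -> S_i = Random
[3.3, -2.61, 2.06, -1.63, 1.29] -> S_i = 3.30*(-0.79)^i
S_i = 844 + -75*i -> [844, 769, 694, 619, 544]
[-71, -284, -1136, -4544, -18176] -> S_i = -71*4^i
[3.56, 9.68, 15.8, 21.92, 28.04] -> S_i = 3.56 + 6.12*i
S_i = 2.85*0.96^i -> [2.85, 2.74, 2.63, 2.52, 2.42]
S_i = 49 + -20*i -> [49, 29, 9, -11, -31]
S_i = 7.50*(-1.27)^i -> [7.5, -9.52, 12.1, -15.36, 19.51]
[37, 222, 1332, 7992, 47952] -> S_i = 37*6^i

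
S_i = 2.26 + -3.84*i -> [2.26, -1.58, -5.42, -9.26, -13.1]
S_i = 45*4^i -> [45, 180, 720, 2880, 11520]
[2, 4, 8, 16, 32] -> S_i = 2*2^i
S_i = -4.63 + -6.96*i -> [-4.63, -11.59, -18.55, -25.51, -32.47]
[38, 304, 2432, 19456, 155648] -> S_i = 38*8^i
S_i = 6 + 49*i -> [6, 55, 104, 153, 202]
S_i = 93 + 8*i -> [93, 101, 109, 117, 125]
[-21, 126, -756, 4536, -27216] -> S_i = -21*-6^i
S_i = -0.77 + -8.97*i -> [-0.77, -9.74, -18.71, -27.68, -36.65]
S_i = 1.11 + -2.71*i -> [1.11, -1.6, -4.31, -7.02, -9.73]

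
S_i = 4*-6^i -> [4, -24, 144, -864, 5184]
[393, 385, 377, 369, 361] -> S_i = 393 + -8*i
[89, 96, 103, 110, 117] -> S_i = 89 + 7*i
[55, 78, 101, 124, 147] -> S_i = 55 + 23*i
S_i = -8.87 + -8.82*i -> [-8.87, -17.69, -26.51, -35.33, -44.15]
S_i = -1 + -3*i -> [-1, -4, -7, -10, -13]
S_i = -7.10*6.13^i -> [-7.1, -43.52, -266.8, -1635.46, -10025.37]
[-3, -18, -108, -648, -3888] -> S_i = -3*6^i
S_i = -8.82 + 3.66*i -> [-8.82, -5.16, -1.5, 2.16, 5.82]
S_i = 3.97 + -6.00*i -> [3.97, -2.03, -8.03, -14.03, -20.03]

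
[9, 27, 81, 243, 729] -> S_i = 9*3^i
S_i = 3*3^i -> [3, 9, 27, 81, 243]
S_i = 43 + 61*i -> [43, 104, 165, 226, 287]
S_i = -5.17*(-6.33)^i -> [-5.17, 32.73, -207.16, 1311.3, -8300.52]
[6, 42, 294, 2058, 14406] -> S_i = 6*7^i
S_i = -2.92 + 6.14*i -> [-2.92, 3.22, 9.36, 15.5, 21.64]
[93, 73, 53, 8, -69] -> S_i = Random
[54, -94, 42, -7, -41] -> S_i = Random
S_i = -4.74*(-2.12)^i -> [-4.74, 10.05, -21.3, 45.16, -95.75]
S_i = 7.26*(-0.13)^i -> [7.26, -0.94, 0.12, -0.02, 0.0]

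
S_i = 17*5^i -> [17, 85, 425, 2125, 10625]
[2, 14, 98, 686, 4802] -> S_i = 2*7^i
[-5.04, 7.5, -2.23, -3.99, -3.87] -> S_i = Random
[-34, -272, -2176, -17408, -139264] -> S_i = -34*8^i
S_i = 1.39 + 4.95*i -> [1.39, 6.34, 11.29, 16.24, 21.19]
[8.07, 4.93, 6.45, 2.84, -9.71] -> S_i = Random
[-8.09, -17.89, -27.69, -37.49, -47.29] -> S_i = -8.09 + -9.80*i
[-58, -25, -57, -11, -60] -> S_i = Random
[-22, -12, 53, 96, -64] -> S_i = Random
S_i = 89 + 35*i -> [89, 124, 159, 194, 229]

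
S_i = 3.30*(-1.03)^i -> [3.3, -3.4, 3.5, -3.61, 3.71]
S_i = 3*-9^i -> [3, -27, 243, -2187, 19683]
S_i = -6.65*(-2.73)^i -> [-6.65, 18.15, -49.56, 135.3, -369.38]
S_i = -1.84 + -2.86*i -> [-1.84, -4.7, -7.56, -10.42, -13.28]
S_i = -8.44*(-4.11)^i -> [-8.44, 34.69, -142.57, 585.96, -2408.3]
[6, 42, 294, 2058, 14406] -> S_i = 6*7^i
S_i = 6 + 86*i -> [6, 92, 178, 264, 350]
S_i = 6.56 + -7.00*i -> [6.56, -0.44, -7.44, -14.44, -21.44]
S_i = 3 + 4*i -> [3, 7, 11, 15, 19]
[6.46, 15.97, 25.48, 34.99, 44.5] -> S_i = 6.46 + 9.51*i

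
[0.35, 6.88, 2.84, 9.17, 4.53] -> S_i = Random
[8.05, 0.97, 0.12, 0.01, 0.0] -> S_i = 8.05*0.12^i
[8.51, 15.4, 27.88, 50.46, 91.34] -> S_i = 8.51*1.81^i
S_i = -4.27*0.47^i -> [-4.27, -2.01, -0.94, -0.44, -0.21]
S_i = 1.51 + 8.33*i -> [1.51, 9.84, 18.17, 26.5, 34.83]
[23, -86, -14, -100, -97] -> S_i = Random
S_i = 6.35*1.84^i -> [6.35, 11.68, 21.5, 39.56, 72.79]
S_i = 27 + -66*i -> [27, -39, -105, -171, -237]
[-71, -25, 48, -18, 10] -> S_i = Random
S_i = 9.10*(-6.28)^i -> [9.1, -57.15, 358.89, -2253.83, 14154.03]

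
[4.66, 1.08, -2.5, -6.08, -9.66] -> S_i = 4.66 + -3.58*i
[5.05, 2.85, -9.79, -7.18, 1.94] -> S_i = Random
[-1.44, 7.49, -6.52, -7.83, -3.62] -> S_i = Random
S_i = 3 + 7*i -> [3, 10, 17, 24, 31]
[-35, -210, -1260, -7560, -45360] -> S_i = -35*6^i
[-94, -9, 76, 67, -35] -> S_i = Random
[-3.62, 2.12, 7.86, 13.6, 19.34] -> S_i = -3.62 + 5.74*i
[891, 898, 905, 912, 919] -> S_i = 891 + 7*i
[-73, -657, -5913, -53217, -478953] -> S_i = -73*9^i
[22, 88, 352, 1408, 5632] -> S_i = 22*4^i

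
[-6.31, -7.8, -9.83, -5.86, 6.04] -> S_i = Random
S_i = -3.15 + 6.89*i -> [-3.15, 3.74, 10.63, 17.52, 24.41]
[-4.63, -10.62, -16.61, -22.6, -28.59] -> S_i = -4.63 + -5.99*i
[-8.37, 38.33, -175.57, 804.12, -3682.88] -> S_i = -8.37*(-4.58)^i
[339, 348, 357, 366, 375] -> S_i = 339 + 9*i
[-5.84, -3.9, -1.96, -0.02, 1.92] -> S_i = -5.84 + 1.94*i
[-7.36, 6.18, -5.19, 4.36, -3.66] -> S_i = -7.36*(-0.84)^i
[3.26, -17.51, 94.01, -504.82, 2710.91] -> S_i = 3.26*(-5.37)^i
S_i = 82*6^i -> [82, 492, 2952, 17712, 106272]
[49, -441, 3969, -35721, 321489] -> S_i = 49*-9^i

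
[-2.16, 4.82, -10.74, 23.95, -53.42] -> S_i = -2.16*(-2.23)^i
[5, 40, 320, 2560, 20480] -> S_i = 5*8^i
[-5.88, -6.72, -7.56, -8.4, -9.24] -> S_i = -5.88 + -0.84*i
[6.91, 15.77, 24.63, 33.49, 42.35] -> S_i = 6.91 + 8.86*i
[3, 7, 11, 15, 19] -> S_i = 3 + 4*i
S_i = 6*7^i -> [6, 42, 294, 2058, 14406]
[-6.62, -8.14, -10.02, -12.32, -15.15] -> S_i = -6.62*1.23^i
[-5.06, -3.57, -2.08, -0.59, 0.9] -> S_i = -5.06 + 1.49*i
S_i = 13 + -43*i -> [13, -30, -73, -116, -159]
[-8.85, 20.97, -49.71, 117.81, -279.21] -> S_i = -8.85*(-2.37)^i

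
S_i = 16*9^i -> [16, 144, 1296, 11664, 104976]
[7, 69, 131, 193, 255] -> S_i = 7 + 62*i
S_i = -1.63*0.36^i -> [-1.63, -0.59, -0.21, -0.08, -0.03]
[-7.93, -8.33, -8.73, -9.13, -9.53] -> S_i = -7.93 + -0.40*i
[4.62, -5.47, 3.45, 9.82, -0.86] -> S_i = Random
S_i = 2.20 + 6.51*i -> [2.2, 8.71, 15.22, 21.73, 28.24]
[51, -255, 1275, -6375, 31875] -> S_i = 51*-5^i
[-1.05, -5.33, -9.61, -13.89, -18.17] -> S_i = -1.05 + -4.28*i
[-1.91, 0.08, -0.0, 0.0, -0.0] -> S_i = -1.91*(-0.04)^i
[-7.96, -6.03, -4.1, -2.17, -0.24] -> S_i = -7.96 + 1.93*i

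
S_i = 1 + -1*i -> [1, 0, -1, -2, -3]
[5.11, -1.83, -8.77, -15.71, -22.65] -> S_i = 5.11 + -6.94*i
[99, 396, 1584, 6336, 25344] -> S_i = 99*4^i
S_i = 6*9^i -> [6, 54, 486, 4374, 39366]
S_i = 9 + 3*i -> [9, 12, 15, 18, 21]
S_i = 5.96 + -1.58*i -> [5.96, 4.38, 2.8, 1.22, -0.36]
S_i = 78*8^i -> [78, 624, 4992, 39936, 319488]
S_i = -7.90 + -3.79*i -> [-7.9, -11.69, -15.48, -19.27, -23.06]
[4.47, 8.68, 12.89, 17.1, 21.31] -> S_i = 4.47 + 4.21*i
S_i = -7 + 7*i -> [-7, 0, 7, 14, 21]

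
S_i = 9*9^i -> [9, 81, 729, 6561, 59049]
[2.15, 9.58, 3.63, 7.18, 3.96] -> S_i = Random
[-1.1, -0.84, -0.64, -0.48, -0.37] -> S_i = -1.10*0.76^i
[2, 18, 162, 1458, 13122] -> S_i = 2*9^i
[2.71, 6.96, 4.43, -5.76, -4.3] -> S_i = Random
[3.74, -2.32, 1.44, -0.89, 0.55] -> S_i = 3.74*(-0.62)^i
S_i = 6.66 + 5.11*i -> [6.66, 11.77, 16.88, 21.99, 27.1]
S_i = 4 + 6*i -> [4, 10, 16, 22, 28]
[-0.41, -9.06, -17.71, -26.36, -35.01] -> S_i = -0.41 + -8.65*i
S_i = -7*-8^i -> [-7, 56, -448, 3584, -28672]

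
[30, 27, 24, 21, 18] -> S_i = 30 + -3*i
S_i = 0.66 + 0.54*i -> [0.66, 1.2, 1.74, 2.28, 2.82]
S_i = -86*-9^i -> [-86, 774, -6966, 62694, -564246]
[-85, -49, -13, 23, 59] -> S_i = -85 + 36*i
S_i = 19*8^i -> [19, 152, 1216, 9728, 77824]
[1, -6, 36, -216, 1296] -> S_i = 1*-6^i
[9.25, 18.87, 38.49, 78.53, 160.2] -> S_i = 9.25*2.04^i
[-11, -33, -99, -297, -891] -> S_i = -11*3^i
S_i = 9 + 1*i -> [9, 10, 11, 12, 13]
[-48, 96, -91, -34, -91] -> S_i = Random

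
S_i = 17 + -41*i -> [17, -24, -65, -106, -147]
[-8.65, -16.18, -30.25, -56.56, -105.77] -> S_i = -8.65*1.87^i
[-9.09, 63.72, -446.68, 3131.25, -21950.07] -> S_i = -9.09*(-7.01)^i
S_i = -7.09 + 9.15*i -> [-7.09, 2.06, 11.21, 20.36, 29.51]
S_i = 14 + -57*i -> [14, -43, -100, -157, -214]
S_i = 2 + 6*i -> [2, 8, 14, 20, 26]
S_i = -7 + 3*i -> [-7, -4, -1, 2, 5]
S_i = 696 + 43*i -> [696, 739, 782, 825, 868]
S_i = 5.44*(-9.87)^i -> [5.44, -53.69, 529.95, -5230.59, 51625.89]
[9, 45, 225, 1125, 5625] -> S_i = 9*5^i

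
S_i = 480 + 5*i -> [480, 485, 490, 495, 500]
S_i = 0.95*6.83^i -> [0.95, 6.49, 44.32, 302.68, 2067.31]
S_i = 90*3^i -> [90, 270, 810, 2430, 7290]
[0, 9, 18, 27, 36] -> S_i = 0 + 9*i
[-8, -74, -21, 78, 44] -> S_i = Random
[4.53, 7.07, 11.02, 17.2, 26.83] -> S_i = 4.53*1.56^i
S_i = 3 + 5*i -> [3, 8, 13, 18, 23]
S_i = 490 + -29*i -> [490, 461, 432, 403, 374]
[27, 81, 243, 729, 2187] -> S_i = 27*3^i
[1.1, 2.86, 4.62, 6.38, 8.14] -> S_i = 1.10 + 1.76*i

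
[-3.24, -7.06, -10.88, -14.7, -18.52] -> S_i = -3.24 + -3.82*i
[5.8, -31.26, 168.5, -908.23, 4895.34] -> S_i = 5.80*(-5.39)^i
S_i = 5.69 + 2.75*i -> [5.69, 8.44, 11.19, 13.94, 16.69]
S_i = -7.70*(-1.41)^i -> [-7.7, 10.86, -15.31, 21.58, -30.43]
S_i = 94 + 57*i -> [94, 151, 208, 265, 322]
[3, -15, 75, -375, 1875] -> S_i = 3*-5^i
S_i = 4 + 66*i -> [4, 70, 136, 202, 268]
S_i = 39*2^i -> [39, 78, 156, 312, 624]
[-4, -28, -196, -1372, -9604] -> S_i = -4*7^i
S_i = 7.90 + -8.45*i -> [7.9, -0.55, -9.0, -17.45, -25.9]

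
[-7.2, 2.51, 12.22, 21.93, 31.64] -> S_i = -7.20 + 9.71*i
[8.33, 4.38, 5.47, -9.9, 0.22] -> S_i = Random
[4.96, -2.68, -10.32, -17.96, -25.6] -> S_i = 4.96 + -7.64*i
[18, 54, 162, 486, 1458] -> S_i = 18*3^i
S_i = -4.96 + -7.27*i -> [-4.96, -12.23, -19.5, -26.77, -34.04]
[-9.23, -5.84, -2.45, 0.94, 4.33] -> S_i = -9.23 + 3.39*i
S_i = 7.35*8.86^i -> [7.35, 65.12, 576.97, 5111.97, 45292.08]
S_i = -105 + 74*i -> [-105, -31, 43, 117, 191]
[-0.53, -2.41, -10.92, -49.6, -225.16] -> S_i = -0.53*4.54^i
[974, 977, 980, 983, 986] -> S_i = 974 + 3*i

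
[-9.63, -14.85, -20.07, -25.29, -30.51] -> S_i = -9.63 + -5.22*i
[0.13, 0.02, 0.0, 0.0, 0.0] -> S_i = 0.13*0.13^i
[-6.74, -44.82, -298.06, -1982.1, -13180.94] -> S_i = -6.74*6.65^i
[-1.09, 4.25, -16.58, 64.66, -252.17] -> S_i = -1.09*(-3.90)^i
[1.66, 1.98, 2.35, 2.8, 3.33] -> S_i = 1.66*1.19^i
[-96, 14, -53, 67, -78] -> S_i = Random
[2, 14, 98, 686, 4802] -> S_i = 2*7^i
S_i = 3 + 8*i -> [3, 11, 19, 27, 35]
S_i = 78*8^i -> [78, 624, 4992, 39936, 319488]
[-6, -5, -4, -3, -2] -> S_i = -6 + 1*i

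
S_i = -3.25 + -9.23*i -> [-3.25, -12.48, -21.71, -30.94, -40.17]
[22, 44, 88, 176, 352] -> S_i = 22*2^i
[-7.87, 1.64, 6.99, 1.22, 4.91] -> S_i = Random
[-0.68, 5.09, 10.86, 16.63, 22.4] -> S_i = -0.68 + 5.77*i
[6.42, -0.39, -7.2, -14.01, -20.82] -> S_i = 6.42 + -6.81*i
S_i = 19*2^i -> [19, 38, 76, 152, 304]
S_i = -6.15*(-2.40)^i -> [-6.15, 14.76, -35.42, 85.02, -204.04]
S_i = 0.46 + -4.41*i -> [0.46, -3.95, -8.36, -12.77, -17.18]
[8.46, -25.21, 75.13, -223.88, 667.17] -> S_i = 8.46*(-2.98)^i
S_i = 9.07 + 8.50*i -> [9.07, 17.57, 26.07, 34.57, 43.07]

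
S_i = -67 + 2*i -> [-67, -65, -63, -61, -59]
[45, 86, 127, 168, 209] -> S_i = 45 + 41*i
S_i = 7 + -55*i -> [7, -48, -103, -158, -213]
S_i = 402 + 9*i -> [402, 411, 420, 429, 438]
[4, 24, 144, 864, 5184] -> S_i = 4*6^i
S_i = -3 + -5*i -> [-3, -8, -13, -18, -23]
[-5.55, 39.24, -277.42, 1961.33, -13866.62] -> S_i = -5.55*(-7.07)^i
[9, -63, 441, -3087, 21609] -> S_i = 9*-7^i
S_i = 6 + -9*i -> [6, -3, -12, -21, -30]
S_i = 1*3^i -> [1, 3, 9, 27, 81]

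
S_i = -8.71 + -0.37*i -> [-8.71, -9.08, -9.45, -9.82, -10.19]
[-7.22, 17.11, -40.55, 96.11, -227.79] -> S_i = -7.22*(-2.37)^i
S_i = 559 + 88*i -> [559, 647, 735, 823, 911]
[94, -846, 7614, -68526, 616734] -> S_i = 94*-9^i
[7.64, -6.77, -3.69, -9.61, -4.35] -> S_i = Random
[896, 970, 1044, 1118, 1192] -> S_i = 896 + 74*i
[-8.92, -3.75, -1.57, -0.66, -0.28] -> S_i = -8.92*0.42^i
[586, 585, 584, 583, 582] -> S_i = 586 + -1*i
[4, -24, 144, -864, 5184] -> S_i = 4*-6^i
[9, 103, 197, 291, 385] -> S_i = 9 + 94*i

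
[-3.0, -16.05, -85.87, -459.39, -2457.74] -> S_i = -3.00*5.35^i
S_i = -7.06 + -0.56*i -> [-7.06, -7.62, -8.18, -8.74, -9.3]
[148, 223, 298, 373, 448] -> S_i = 148 + 75*i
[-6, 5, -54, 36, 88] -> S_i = Random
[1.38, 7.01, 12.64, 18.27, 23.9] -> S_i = 1.38 + 5.63*i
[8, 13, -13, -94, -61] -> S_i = Random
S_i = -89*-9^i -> [-89, 801, -7209, 64881, -583929]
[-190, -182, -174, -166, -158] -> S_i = -190 + 8*i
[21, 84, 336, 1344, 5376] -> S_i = 21*4^i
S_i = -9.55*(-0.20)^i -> [-9.55, 1.91, -0.38, 0.08, -0.02]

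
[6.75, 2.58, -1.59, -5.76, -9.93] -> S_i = 6.75 + -4.17*i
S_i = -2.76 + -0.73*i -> [-2.76, -3.49, -4.22, -4.95, -5.68]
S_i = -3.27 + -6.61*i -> [-3.27, -9.88, -16.49, -23.1, -29.71]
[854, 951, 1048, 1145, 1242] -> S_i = 854 + 97*i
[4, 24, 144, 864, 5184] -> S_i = 4*6^i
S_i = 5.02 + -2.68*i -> [5.02, 2.34, -0.34, -3.02, -5.7]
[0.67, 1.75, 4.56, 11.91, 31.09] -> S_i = 0.67*2.61^i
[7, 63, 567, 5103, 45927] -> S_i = 7*9^i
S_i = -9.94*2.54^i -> [-9.94, -25.25, -64.13, -162.89, -413.73]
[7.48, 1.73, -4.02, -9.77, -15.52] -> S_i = 7.48 + -5.75*i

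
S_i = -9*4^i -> [-9, -36, -144, -576, -2304]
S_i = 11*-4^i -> [11, -44, 176, -704, 2816]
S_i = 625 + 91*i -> [625, 716, 807, 898, 989]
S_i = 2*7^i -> [2, 14, 98, 686, 4802]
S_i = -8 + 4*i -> [-8, -4, 0, 4, 8]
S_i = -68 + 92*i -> [-68, 24, 116, 208, 300]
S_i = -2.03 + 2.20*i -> [-2.03, 0.17, 2.37, 4.57, 6.77]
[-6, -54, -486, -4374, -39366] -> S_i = -6*9^i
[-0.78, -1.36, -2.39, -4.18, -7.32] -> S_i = -0.78*1.75^i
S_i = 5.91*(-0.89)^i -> [5.91, -5.26, 4.68, -4.17, 3.71]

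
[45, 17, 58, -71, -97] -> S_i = Random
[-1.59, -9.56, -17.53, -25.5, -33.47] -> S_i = -1.59 + -7.97*i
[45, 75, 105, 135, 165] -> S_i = 45 + 30*i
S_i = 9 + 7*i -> [9, 16, 23, 30, 37]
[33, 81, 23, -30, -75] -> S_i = Random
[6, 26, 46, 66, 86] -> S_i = 6 + 20*i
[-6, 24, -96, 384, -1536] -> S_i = -6*-4^i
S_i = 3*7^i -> [3, 21, 147, 1029, 7203]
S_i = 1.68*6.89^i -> [1.68, 11.58, 79.75, 549.5, 3786.05]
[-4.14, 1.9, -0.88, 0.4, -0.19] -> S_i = -4.14*(-0.46)^i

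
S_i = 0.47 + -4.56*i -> [0.47, -4.09, -8.65, -13.21, -17.77]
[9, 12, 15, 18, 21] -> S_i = 9 + 3*i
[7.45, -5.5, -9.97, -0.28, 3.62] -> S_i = Random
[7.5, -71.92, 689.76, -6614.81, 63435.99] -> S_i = 7.50*(-9.59)^i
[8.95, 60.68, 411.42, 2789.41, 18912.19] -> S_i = 8.95*6.78^i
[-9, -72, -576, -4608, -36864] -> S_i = -9*8^i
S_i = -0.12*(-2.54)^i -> [-0.12, 0.3, -0.77, 1.97, -4.99]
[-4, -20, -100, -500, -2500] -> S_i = -4*5^i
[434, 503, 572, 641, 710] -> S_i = 434 + 69*i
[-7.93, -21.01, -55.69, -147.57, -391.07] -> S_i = -7.93*2.65^i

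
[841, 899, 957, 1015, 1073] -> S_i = 841 + 58*i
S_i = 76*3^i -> [76, 228, 684, 2052, 6156]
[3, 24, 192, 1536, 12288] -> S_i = 3*8^i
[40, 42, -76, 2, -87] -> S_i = Random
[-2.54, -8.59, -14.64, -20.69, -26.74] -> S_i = -2.54 + -6.05*i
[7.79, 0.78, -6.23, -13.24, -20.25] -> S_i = 7.79 + -7.01*i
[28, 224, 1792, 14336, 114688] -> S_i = 28*8^i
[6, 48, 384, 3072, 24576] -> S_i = 6*8^i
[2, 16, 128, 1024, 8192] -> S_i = 2*8^i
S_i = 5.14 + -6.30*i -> [5.14, -1.16, -7.46, -13.76, -20.06]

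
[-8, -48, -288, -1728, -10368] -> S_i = -8*6^i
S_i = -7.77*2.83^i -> [-7.77, -21.99, -62.23, -176.11, -498.39]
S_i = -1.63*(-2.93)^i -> [-1.63, 4.78, -13.99, 41.0, -120.13]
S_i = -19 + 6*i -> [-19, -13, -7, -1, 5]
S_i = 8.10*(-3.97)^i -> [8.1, -32.16, 127.66, -506.82, 2012.09]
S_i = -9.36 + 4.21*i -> [-9.36, -5.15, -0.94, 3.27, 7.48]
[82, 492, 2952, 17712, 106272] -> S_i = 82*6^i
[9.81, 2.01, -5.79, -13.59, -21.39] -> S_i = 9.81 + -7.80*i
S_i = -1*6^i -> [-1, -6, -36, -216, -1296]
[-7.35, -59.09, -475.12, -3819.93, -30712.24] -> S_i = -7.35*8.04^i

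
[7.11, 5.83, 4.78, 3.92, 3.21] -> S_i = 7.11*0.82^i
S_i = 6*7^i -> [6, 42, 294, 2058, 14406]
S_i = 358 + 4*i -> [358, 362, 366, 370, 374]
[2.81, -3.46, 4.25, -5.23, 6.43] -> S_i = 2.81*(-1.23)^i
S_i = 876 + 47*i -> [876, 923, 970, 1017, 1064]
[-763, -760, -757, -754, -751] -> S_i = -763 + 3*i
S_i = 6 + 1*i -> [6, 7, 8, 9, 10]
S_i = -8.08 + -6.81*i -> [-8.08, -14.89, -21.7, -28.51, -35.32]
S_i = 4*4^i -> [4, 16, 64, 256, 1024]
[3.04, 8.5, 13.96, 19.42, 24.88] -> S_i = 3.04 + 5.46*i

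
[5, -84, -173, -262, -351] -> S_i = 5 + -89*i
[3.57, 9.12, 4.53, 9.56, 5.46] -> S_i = Random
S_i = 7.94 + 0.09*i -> [7.94, 8.03, 8.12, 8.21, 8.3]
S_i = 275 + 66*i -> [275, 341, 407, 473, 539]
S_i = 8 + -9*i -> [8, -1, -10, -19, -28]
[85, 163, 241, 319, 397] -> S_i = 85 + 78*i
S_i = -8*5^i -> [-8, -40, -200, -1000, -5000]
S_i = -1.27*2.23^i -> [-1.27, -2.83, -6.32, -14.08, -31.41]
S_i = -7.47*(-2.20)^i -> [-7.47, 16.43, -36.15, 79.54, -174.99]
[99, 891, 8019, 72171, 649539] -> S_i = 99*9^i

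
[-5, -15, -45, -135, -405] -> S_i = -5*3^i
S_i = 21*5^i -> [21, 105, 525, 2625, 13125]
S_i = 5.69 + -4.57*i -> [5.69, 1.12, -3.45, -8.02, -12.59]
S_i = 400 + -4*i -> [400, 396, 392, 388, 384]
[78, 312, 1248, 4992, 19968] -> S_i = 78*4^i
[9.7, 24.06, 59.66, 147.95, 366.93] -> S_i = 9.70*2.48^i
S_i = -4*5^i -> [-4, -20, -100, -500, -2500]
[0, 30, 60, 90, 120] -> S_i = 0 + 30*i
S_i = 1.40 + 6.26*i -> [1.4, 7.66, 13.92, 20.18, 26.44]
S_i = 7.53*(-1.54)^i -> [7.53, -11.6, 17.86, -27.5, 42.35]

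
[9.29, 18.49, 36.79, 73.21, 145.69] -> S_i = 9.29*1.99^i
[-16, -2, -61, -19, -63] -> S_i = Random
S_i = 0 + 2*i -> [0, 2, 4, 6, 8]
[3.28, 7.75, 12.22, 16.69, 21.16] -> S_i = 3.28 + 4.47*i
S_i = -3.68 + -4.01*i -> [-3.68, -7.69, -11.7, -15.71, -19.72]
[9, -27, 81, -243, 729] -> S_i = 9*-3^i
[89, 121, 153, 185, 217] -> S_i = 89 + 32*i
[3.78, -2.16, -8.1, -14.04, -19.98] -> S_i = 3.78 + -5.94*i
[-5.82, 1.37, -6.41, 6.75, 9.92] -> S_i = Random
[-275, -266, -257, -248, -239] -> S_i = -275 + 9*i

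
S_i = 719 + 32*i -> [719, 751, 783, 815, 847]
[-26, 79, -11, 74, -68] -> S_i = Random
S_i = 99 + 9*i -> [99, 108, 117, 126, 135]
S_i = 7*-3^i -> [7, -21, 63, -189, 567]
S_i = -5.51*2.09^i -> [-5.51, -11.52, -24.07, -50.3, -105.13]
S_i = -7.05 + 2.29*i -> [-7.05, -4.76, -2.47, -0.18, 2.11]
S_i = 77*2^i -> [77, 154, 308, 616, 1232]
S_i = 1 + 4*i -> [1, 5, 9, 13, 17]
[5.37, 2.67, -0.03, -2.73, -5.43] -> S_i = 5.37 + -2.70*i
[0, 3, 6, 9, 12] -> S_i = 0 + 3*i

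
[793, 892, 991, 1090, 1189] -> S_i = 793 + 99*i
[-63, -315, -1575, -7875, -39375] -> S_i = -63*5^i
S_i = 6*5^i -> [6, 30, 150, 750, 3750]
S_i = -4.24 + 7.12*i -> [-4.24, 2.88, 10.0, 17.12, 24.24]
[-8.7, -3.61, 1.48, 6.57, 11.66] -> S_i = -8.70 + 5.09*i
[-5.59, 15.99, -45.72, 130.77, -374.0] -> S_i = -5.59*(-2.86)^i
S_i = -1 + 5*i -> [-1, 4, 9, 14, 19]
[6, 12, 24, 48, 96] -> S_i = 6*2^i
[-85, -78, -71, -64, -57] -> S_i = -85 + 7*i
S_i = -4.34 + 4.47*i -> [-4.34, 0.13, 4.6, 9.07, 13.54]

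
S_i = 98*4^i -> [98, 392, 1568, 6272, 25088]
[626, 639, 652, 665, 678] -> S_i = 626 + 13*i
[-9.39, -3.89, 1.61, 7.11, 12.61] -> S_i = -9.39 + 5.50*i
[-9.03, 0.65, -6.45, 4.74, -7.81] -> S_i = Random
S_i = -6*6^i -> [-6, -36, -216, -1296, -7776]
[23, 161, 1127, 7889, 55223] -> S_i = 23*7^i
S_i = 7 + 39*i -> [7, 46, 85, 124, 163]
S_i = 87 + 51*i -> [87, 138, 189, 240, 291]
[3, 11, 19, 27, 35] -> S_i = 3 + 8*i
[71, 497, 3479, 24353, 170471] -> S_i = 71*7^i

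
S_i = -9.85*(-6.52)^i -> [-9.85, 64.22, -418.73, 2730.1, -17800.27]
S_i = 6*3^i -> [6, 18, 54, 162, 486]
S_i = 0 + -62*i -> [0, -62, -124, -186, -248]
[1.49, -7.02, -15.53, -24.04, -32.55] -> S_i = 1.49 + -8.51*i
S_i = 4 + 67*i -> [4, 71, 138, 205, 272]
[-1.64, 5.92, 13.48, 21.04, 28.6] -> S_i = -1.64 + 7.56*i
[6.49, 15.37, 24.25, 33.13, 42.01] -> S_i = 6.49 + 8.88*i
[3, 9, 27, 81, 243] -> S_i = 3*3^i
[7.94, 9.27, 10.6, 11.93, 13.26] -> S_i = 7.94 + 1.33*i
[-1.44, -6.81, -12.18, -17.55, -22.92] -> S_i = -1.44 + -5.37*i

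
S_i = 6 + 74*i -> [6, 80, 154, 228, 302]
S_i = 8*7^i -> [8, 56, 392, 2744, 19208]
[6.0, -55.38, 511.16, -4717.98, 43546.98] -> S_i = 6.00*(-9.23)^i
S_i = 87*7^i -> [87, 609, 4263, 29841, 208887]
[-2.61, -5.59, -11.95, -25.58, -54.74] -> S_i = -2.61*2.14^i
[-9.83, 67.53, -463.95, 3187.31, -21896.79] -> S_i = -9.83*(-6.87)^i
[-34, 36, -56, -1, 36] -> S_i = Random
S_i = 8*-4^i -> [8, -32, 128, -512, 2048]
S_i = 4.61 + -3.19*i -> [4.61, 1.42, -1.77, -4.96, -8.15]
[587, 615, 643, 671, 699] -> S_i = 587 + 28*i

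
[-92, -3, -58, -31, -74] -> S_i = Random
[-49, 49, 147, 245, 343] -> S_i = -49 + 98*i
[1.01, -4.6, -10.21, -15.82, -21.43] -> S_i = 1.01 + -5.61*i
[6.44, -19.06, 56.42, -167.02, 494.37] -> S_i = 6.44*(-2.96)^i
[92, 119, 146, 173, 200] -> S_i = 92 + 27*i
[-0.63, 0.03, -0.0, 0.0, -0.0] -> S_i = -0.63*(-0.05)^i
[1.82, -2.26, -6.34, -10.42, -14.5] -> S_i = 1.82 + -4.08*i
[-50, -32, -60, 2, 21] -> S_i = Random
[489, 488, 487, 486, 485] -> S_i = 489 + -1*i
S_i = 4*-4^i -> [4, -16, 64, -256, 1024]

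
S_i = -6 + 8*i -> [-6, 2, 10, 18, 26]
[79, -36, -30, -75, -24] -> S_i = Random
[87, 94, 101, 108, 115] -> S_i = 87 + 7*i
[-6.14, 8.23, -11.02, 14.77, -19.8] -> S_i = -6.14*(-1.34)^i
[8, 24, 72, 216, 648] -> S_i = 8*3^i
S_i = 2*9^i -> [2, 18, 162, 1458, 13122]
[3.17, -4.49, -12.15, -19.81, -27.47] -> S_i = 3.17 + -7.66*i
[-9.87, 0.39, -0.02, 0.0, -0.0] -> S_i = -9.87*(-0.04)^i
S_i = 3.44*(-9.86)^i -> [3.44, -33.92, 334.44, -3297.53, 32513.68]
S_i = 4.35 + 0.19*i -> [4.35, 4.54, 4.73, 4.92, 5.11]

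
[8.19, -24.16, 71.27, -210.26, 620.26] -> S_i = 8.19*(-2.95)^i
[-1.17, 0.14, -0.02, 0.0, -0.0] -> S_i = -1.17*(-0.12)^i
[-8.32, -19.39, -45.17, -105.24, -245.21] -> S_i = -8.32*2.33^i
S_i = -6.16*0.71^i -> [-6.16, -4.37, -3.11, -2.2, -1.57]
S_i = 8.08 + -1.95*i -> [8.08, 6.13, 4.18, 2.23, 0.28]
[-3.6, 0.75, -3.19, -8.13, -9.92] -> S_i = Random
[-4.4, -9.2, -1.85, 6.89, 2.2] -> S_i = Random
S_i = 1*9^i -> [1, 9, 81, 729, 6561]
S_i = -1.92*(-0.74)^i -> [-1.92, 1.42, -1.05, 0.78, -0.58]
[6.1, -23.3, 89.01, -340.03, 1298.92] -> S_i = 6.10*(-3.82)^i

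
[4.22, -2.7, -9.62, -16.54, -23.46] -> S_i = 4.22 + -6.92*i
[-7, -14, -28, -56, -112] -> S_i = -7*2^i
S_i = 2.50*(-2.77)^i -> [2.5, -6.92, 19.18, -53.13, 147.18]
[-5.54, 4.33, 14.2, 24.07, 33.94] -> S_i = -5.54 + 9.87*i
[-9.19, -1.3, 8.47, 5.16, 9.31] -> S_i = Random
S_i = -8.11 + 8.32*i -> [-8.11, 0.21, 8.53, 16.85, 25.17]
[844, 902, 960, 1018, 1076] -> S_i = 844 + 58*i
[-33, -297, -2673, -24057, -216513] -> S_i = -33*9^i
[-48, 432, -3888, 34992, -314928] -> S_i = -48*-9^i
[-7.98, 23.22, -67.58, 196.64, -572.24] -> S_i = -7.98*(-2.91)^i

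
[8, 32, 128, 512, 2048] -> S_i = 8*4^i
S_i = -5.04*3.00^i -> [-5.04, -15.12, -45.36, -136.08, -408.24]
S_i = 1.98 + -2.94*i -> [1.98, -0.96, -3.9, -6.84, -9.78]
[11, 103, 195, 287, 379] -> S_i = 11 + 92*i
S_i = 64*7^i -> [64, 448, 3136, 21952, 153664]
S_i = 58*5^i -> [58, 290, 1450, 7250, 36250]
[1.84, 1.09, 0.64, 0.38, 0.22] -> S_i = 1.84*0.59^i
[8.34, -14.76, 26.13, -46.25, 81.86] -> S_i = 8.34*(-1.77)^i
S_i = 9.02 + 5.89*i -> [9.02, 14.91, 20.8, 26.69, 32.58]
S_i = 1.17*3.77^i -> [1.17, 4.41, 16.63, 62.69, 236.35]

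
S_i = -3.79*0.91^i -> [-3.79, -3.45, -3.14, -2.86, -2.6]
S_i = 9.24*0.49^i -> [9.24, 4.53, 2.22, 1.09, 0.53]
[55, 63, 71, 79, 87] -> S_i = 55 + 8*i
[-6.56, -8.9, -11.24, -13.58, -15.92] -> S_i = -6.56 + -2.34*i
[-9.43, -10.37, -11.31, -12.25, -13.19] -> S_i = -9.43 + -0.94*i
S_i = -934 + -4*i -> [-934, -938, -942, -946, -950]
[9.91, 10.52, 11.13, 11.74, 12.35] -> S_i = 9.91 + 0.61*i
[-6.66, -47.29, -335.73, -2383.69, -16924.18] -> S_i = -6.66*7.10^i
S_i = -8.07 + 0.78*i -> [-8.07, -7.29, -6.51, -5.73, -4.95]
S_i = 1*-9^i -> [1, -9, 81, -729, 6561]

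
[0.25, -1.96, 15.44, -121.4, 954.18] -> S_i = 0.25*(-7.86)^i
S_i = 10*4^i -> [10, 40, 160, 640, 2560]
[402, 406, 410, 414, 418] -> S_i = 402 + 4*i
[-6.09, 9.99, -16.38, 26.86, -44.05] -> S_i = -6.09*(-1.64)^i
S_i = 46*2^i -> [46, 92, 184, 368, 736]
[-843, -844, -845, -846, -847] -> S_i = -843 + -1*i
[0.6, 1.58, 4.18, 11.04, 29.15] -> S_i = 0.60*2.64^i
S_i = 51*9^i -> [51, 459, 4131, 37179, 334611]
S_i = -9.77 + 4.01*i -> [-9.77, -5.76, -1.75, 2.26, 6.27]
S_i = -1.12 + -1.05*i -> [-1.12, -2.17, -3.22, -4.27, -5.32]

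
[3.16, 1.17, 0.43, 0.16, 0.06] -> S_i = 3.16*0.37^i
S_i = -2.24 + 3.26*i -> [-2.24, 1.02, 4.28, 7.54, 10.8]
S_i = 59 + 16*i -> [59, 75, 91, 107, 123]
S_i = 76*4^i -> [76, 304, 1216, 4864, 19456]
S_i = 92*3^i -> [92, 276, 828, 2484, 7452]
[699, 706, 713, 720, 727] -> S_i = 699 + 7*i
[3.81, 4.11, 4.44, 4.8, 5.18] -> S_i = 3.81*1.08^i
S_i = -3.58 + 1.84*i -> [-3.58, -1.74, 0.1, 1.94, 3.78]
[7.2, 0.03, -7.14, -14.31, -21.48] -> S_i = 7.20 + -7.17*i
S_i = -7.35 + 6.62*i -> [-7.35, -0.73, 5.89, 12.51, 19.13]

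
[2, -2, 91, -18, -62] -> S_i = Random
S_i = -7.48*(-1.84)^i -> [-7.48, 13.76, -25.32, 46.6, -85.74]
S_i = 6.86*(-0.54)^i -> [6.86, -3.7, 2.0, -1.08, 0.58]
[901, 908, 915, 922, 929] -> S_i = 901 + 7*i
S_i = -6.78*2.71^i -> [-6.78, -18.37, -49.79, -134.94, -365.68]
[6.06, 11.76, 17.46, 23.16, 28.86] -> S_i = 6.06 + 5.70*i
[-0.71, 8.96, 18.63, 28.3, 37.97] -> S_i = -0.71 + 9.67*i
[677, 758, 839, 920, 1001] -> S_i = 677 + 81*i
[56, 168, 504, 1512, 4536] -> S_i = 56*3^i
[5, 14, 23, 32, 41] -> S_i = 5 + 9*i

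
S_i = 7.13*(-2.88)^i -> [7.13, -20.53, 59.14, -170.32, 490.52]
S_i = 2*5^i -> [2, 10, 50, 250, 1250]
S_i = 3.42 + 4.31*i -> [3.42, 7.73, 12.04, 16.35, 20.66]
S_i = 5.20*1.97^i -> [5.2, 10.24, 20.18, 39.76, 78.32]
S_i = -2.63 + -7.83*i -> [-2.63, -10.46, -18.29, -26.12, -33.95]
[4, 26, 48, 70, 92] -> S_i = 4 + 22*i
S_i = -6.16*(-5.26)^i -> [-6.16, 32.4, -170.43, 896.47, -4715.46]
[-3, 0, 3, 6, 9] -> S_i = -3 + 3*i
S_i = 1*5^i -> [1, 5, 25, 125, 625]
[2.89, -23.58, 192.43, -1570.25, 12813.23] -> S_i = 2.89*(-8.16)^i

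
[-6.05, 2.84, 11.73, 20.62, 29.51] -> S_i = -6.05 + 8.89*i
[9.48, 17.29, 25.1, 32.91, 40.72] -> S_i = 9.48 + 7.81*i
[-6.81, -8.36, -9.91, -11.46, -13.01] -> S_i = -6.81 + -1.55*i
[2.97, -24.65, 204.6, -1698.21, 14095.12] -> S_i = 2.97*(-8.30)^i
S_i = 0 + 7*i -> [0, 7, 14, 21, 28]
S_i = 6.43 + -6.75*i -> [6.43, -0.32, -7.07, -13.82, -20.57]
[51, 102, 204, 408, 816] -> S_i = 51*2^i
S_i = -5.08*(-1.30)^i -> [-5.08, 6.6, -8.59, 11.16, -14.51]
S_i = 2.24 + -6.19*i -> [2.24, -3.95, -10.14, -16.33, -22.52]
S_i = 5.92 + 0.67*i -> [5.92, 6.59, 7.26, 7.93, 8.6]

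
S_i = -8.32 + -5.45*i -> [-8.32, -13.77, -19.22, -24.67, -30.12]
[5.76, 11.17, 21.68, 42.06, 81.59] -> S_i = 5.76*1.94^i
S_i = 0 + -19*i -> [0, -19, -38, -57, -76]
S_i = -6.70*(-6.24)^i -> [-6.7, 41.81, -260.88, 1627.9, -10158.12]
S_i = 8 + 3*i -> [8, 11, 14, 17, 20]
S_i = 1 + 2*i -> [1, 3, 5, 7, 9]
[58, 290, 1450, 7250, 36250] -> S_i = 58*5^i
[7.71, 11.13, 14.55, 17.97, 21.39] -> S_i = 7.71 + 3.42*i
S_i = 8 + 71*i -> [8, 79, 150, 221, 292]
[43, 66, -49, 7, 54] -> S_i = Random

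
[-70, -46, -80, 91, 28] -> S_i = Random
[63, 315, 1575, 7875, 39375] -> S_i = 63*5^i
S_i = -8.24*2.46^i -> [-8.24, -20.27, -49.87, -122.67, -301.76]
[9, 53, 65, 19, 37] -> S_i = Random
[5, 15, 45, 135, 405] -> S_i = 5*3^i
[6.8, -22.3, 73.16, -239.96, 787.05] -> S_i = 6.80*(-3.28)^i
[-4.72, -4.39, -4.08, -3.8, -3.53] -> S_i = -4.72*0.93^i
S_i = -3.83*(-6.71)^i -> [-3.83, 25.7, -172.44, 1157.09, -7764.06]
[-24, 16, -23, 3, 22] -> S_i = Random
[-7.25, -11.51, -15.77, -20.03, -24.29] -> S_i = -7.25 + -4.26*i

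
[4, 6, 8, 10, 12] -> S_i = 4 + 2*i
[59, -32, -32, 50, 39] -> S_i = Random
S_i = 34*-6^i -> [34, -204, 1224, -7344, 44064]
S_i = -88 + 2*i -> [-88, -86, -84, -82, -80]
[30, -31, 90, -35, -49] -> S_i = Random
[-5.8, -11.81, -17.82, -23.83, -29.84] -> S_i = -5.80 + -6.01*i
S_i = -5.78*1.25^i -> [-5.78, -7.22, -9.03, -11.29, -14.11]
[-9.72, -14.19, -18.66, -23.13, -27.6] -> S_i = -9.72 + -4.47*i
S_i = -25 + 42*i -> [-25, 17, 59, 101, 143]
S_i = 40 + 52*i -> [40, 92, 144, 196, 248]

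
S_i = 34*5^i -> [34, 170, 850, 4250, 21250]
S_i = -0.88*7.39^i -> [-0.88, -6.5, -48.06, -355.15, -2624.58]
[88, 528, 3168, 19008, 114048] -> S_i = 88*6^i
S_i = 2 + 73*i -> [2, 75, 148, 221, 294]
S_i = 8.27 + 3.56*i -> [8.27, 11.83, 15.39, 18.95, 22.51]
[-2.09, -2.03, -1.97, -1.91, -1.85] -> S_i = -2.09*0.97^i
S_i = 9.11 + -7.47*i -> [9.11, 1.64, -5.83, -13.3, -20.77]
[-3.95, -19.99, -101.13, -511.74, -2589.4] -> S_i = -3.95*5.06^i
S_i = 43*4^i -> [43, 172, 688, 2752, 11008]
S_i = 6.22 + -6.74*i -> [6.22, -0.52, -7.26, -14.0, -20.74]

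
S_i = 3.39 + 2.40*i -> [3.39, 5.79, 8.19, 10.59, 12.99]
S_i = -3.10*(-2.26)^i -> [-3.1, 7.01, -15.83, 35.78, -80.87]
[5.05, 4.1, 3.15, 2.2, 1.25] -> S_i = 5.05 + -0.95*i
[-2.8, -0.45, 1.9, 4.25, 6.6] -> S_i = -2.80 + 2.35*i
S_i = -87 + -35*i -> [-87, -122, -157, -192, -227]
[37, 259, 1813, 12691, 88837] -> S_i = 37*7^i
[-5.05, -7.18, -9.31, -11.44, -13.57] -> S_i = -5.05 + -2.13*i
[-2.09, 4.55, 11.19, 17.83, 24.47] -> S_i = -2.09 + 6.64*i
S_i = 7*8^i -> [7, 56, 448, 3584, 28672]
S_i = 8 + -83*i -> [8, -75, -158, -241, -324]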